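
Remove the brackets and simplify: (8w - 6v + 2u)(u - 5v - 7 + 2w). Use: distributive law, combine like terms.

12uw - 52vw - 56w + 16w^2 - 16uv + 30v^2 + 42v + 2u^2 - 14u

(8w - 6v + 2u)(u - 5v - 7 + 2w)
= 8uw - 40vw - 56w + 16w^2 - 6uv + 30v^2 + 42v - 12vw + 2u^2 - 10uv - 14u + 4uw    [distributive law]
= 12uw - 52vw - 56w + 16w^2 - 16uv + 30v^2 + 42v + 2u^2 - 14u    [combine like terms]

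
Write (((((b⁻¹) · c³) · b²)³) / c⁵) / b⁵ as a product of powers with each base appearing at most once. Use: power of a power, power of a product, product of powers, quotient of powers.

b⁻²·c⁴

(((((b⁻¹) · c³) · b²)³) / c⁵) / b⁵
= (((((b⁻¹) · c³)³) · ((b²)³)) / c⁵) / b⁵    [power of a product]
= (((((b⁻¹)³) · ((c³)³)) · ((b²)³)) / c⁵) / b⁵    [power of a product]
= ((((b⁻³) · ((c³)³)) · ((b²)³)) / c⁵) / b⁵    [power of a power]
= (((b⁻³ · c⁹) · ((b²)³)) / c⁵) / b⁵    [power of a power]
= (((b⁻³ · c⁹) · b⁶) / c⁵) / b⁵    [power of a power]
= b⁻²·c⁴    [quotient of powers; product of powers]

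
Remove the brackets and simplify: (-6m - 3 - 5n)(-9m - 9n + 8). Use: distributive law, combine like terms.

(-6m - 3 - 5n)(-9m - 9n + 8)
= 54m^2 + 54mn - 48m + 27m + 27n - 24 + 45mn + 45n^2 - 40n    [distributive law]
= 54m^2 + 99mn - 21m - 13n - 24 + 45n^2    [combine like terms]

54m^2 + 99mn - 21m - 13n - 24 + 45n^2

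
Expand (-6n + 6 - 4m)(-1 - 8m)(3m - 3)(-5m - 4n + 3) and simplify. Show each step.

1974m^2n + 504mn^2 - 744mn + 72n^2 - 126n - 1104m^3n - 576m^2n^2 - 1254m^2 + 252m + 54 + 1428m^3 - 480m^4

(-6n + 6 - 4m)(-1 - 8m)(3m - 3)(-5m - 4n + 3)
= (6n + 48mn - 6 - 48m + 4m + 32m^2)(3m - 3)(-5m - 4n + 3)    [distributive law]
= (6n + 48mn - 6 - 44m + 32m^2)(3m - 3)(-5m - 4n + 3)    [combine like terms]
= (18mn - 18n + 144m^2n - 144mn - 18m + 18 - 132m^2 + 132m + 96m^3 - 96m^2)(-5m - 4n + 3)    [distributive law]
= (-126mn - 18n + 144m^2n + 114m + 18 - 228m^2 + 96m^3)(-5m - 4n + 3)    [combine like terms]
= 630m^2n + 504mn^2 - 378mn + 90mn + 72n^2 - 54n - 720m^3n - 576m^2n^2 + 432m^2n - 570m^2 - 456mn + 342m - 90m - 72n + 54 + 1140m^3 + 912m^2n - 684m^2 - 480m^4 - 384m^3n + 288m^3    [distributive law]
= 1974m^2n + 504mn^2 - 744mn + 72n^2 - 126n - 1104m^3n - 576m^2n^2 - 1254m^2 + 252m + 54 + 1428m^3 - 480m^4    [combine like terms]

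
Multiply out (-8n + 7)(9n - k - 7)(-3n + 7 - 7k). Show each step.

216n³ - 861n² + 480kn² - 756kn - 56k²n + 980n + 294k + 49k² - 343

(-8n + 7)(9n - k - 7)(-3n + 7 - 7k)
= (-72n² + 8kn + 56n + 63n - 7k - 49)(-3n + 7 - 7k)    [distributive law]
= (-72n² + 8kn + 119n - 7k - 49)(-3n + 7 - 7k)    [combine like terms]
= 216n³ - 504n² + 504kn² - 24kn² + 56kn - 56k²n - 357n² + 833n - 833kn + 21kn - 49k + 49k² + 147n - 343 + 343k    [distributive law]
= 216n³ - 861n² + 480kn² - 756kn - 56k²n + 980n + 294k + 49k² - 343    [combine like terms]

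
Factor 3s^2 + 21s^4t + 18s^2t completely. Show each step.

3s^2 + 21s^4t + 18s^2t
= 3(s^2 + 7s^4t + 6s^2t)    [factor out 3]
= 3s^2(1 + 7s^2t + 6t)    [factor out s^2]

3s^2(1 + 7s^2t + 6t)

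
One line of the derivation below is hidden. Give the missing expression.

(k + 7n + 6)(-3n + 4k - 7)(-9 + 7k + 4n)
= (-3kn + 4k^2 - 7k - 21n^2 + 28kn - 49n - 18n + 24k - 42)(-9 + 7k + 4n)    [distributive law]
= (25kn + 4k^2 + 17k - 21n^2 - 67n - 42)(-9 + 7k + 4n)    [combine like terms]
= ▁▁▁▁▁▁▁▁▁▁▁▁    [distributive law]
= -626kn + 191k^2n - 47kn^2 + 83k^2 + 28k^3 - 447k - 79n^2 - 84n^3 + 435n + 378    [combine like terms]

After distributive law, the bracketed line is:

-225kn + 175k^2n + 100kn^2 - 36k^2 + 28k^3 + 16k^2n - 153k + 119k^2 + 68kn + 189n^2 - 147kn^2 - 84n^3 + 603n - 469kn - 268n^2 + 378 - 294k - 168n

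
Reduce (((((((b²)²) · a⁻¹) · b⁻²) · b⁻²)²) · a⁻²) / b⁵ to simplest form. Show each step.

a⁻⁴b⁻⁵

(((((((b²)²) · a⁻¹) · b⁻²) · b⁻²)²) · a⁻²) / b⁵
= (((((((b²)²) · a⁻¹) · b⁻²)²) · ((b⁻²)²)) · a⁻²) / b⁵    [power of a product]
= (((((((b²)²) · a⁻¹)²) · ((b⁻²)²)) · ((b⁻²)²)) · a⁻²) / b⁵    [power of a product]
= (((((((b²)²)²) · ((a⁻¹)²)) · ((b⁻²)²)) · ((b⁻²)²)) · a⁻²) / b⁵    [power of a product]
= ((((((b²)⁴) · ((a⁻¹)²)) · ((b⁻²)²)) · ((b⁻²)²)) · a⁻²) / b⁵    [power of a power]
= ((((b⁸ · ((a⁻¹)²)) · ((b⁻²)²)) · ((b⁻²)²)) · a⁻²) / b⁵    [power of a power]
= ((((b⁸ · a⁻²) · ((b⁻²)²)) · ((b⁻²)²)) · a⁻²) / b⁵    [power of a power]
= ((((b⁸ · a⁻²) · b⁻⁴) · ((b⁻²)²)) · a⁻²) / b⁵    [power of a power]
= ((((b⁸ · a⁻²) · b⁻⁴) · b⁻⁴) · a⁻²) / b⁵    [power of a power]
= a⁻⁴b⁻⁵    [quotient of powers; product of powers]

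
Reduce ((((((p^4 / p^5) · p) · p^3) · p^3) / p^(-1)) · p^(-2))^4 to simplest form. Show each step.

p^20

((((((p^4 / p^5) · p) · p^3) · p^3) / p^(-1)) · p^(-2))^4
= ((((((p^4 / p^5) · p) · p^3) · p^3) / p^(-1))^4) · ((p^(-2))^4)    [power of a product]
= ((((((p^4 / p^5) · p) · p^3) · p^3)^4) / ((p^(-1))^4)) · ((p^(-2))^4)    [power of a quotient]
= ((((((p^4 / p^5) · p) · p^3)^4) · ((p^3)^4)) / ((p^(-1))^4)) · ((p^(-2))^4)    [power of a product]
= ((((((p^4 / p^5) · p)^4) · ((p^3)^4)) · ((p^3)^4)) / ((p^(-1))^4)) · ((p^(-2))^4)    [power of a product]
= ((((((p^4 / p^5)^4) · (p^4)) · ((p^3)^4)) · ((p^3)^4)) / ((p^(-1))^4)) · ((p^(-2))^4)    [power of a product]
= (((((((p^4)^4) / ((p^5)^4)) · (p^4)) · ((p^3)^4)) · ((p^3)^4)) / ((p^(-1))^4)) · ((p^(-2))^4)    [power of a quotient]
= (((((p^16 / ((p^5)^4)) · (p^4)) · ((p^3)^4)) · ((p^3)^4)) / ((p^(-1))^4)) · ((p^(-2))^4)    [power of a power]
= (((((p^16 / p^20) · (p^4)) · ((p^3)^4)) · ((p^3)^4)) / ((p^(-1))^4)) · ((p^(-2))^4)    [power of a power]
= ((((p^(-4) · (p^4)) · ((p^3)^4)) · ((p^3)^4)) / ((p^(-1))^4)) · ((p^(-2))^4)    [quotient of powers]
= (((p^0 · ((p^3)^4)) · ((p^3)^4)) / ((p^(-1))^4)) · ((p^(-2))^4)    [product of powers]
= (((p^0 · p^12) · ((p^3)^4)) / ((p^(-1))^4)) · ((p^(-2))^4)    [power of a power]
= ((p^12 · ((p^3)^4)) / ((p^(-1))^4)) · ((p^(-2))^4)    [product of powers]
= ((p^12 · p^12) / ((p^(-1))^4)) · ((p^(-2))^4)    [power of a power]
= (p^24 / ((p^(-1))^4)) · ((p^(-2))^4)    [product of powers]
= (p^24 / p^(-4)) · ((p^(-2))^4)    [power of a power]
= p^28 · ((p^(-2))^4)    [quotient of powers]
= p^28 · p^(-8)    [power of a power]
= p^20    [product of powers]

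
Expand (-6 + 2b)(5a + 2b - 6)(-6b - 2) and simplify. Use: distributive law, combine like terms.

(-6 + 2b)(5a + 2b - 6)(-6b - 2)
= (-30a - 12b + 36 + 10ab + 4b^2 - 12b)(-6b - 2)    [distributive law]
= (-30a - 24b + 36 + 10ab + 4b^2)(-6b - 2)    [combine like terms]
= 180ab + 60a + 144b^2 + 48b - 216b - 72 - 60ab^2 - 20ab - 24b^3 - 8b^2    [distributive law]
= 160ab + 60a + 136b^2 - 168b - 72 - 60ab^2 - 24b^3    [combine like terms]

160ab + 60a + 136b^2 - 168b - 72 - 60ab^2 - 24b^3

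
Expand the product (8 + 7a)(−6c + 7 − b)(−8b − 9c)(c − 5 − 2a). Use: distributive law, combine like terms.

(8 + 7a)(−6c + 7 − b)(−8b − 9c)(c − 5 − 2a)
= (−48c + 56 − 8b − 42ac + 49a − 7ab)(−8b − 9c)(c − 5 − 2a)    [distributive law]
= (384bc + 432c² − 448b − 504c + 64b² + 72bc + 336abc + 378ac² − 392ab − 441ac + 56ab² + 63abc)(c − 5 − 2a)    [distributive law]
= (456bc + 432c² − 448b − 504c + 64b² + 399abc + 378ac² − 392ab − 441ac + 56ab²)(c − 5 − 2a)    [combine like terms]
= 456bc² − 2280bc − 912abc + 432c³ − 2160c² − 864ac² − 448bc + 2240b + 896ab − 504c² + 2520c + 1008ac + 64b²c − 320b² − 128ab² + 399abc² − 1995abc − 798a²bc + 378ac³ − 1890ac² − 756a²c² − 392abc + 1960ab + 784a²b − 441ac² + 2205ac + 882a²c + 56ab²c − 280ab² − 112a²b²    [distributive law]
= 456bc² − 2728bc − 3299abc + 432c³ − 2664c² − 3195ac² + 2240b + 2856ab + 2520c + 3213ac + 64b²c − 320b² − 408ab² + 399abc² − 798a²bc + 378ac³ − 756a²c² + 784a²b + 882a²c + 56ab²c − 112a²b²    [combine like terms]

456bc² − 2728bc − 3299abc + 432c³ − 2664c² − 3195ac² + 2240b + 2856ab + 2520c + 3213ac + 64b²c − 320b² − 408ab² + 399abc² − 798a²bc + 378ac³ − 756a²c² + 784a²b + 882a²c + 56ab²c − 112a²b²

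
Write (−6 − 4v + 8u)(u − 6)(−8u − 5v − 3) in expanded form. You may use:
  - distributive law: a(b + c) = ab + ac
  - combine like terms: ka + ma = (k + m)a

408u² + 90uv − 126u − 252v − 108 − 8u²v + 20uv² − 120v² − 64u³

(−6 − 4v + 8u)(u − 6)(−8u − 5v − 3)
= (−6u + 36 − 4uv + 24v + 8u² − 48u)(−8u − 5v − 3)    [distributive law]
= (−54u + 36 − 4uv + 24v + 8u²)(−8u − 5v − 3)    [combine like terms]
= 432u² + 270uv + 162u − 288u − 180v − 108 + 32u²v + 20uv² + 12uv − 192uv − 120v² − 72v − 64u³ − 40u²v − 24u²    [distributive law]
= 408u² + 90uv − 126u − 252v − 108 − 8u²v + 20uv² − 120v² − 64u³    [combine like terms]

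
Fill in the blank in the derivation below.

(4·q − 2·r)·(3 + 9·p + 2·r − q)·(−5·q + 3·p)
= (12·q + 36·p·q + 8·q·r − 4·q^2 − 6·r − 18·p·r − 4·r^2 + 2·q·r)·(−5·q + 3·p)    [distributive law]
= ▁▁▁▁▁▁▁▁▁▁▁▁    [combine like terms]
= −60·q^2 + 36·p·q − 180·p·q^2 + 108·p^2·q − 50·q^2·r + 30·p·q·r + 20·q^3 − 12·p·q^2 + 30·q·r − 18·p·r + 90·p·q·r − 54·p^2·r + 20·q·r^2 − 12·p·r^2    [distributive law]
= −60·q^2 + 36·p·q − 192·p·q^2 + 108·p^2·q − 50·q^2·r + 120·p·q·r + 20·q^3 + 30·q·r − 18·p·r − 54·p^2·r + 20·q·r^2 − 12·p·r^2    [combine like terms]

Applying combine like terms to the line above:

(12·q + 36·p·q + 10·q·r − 4·q^2 − 6·r − 18·p·r − 4·r^2)·(−5·q + 3·p)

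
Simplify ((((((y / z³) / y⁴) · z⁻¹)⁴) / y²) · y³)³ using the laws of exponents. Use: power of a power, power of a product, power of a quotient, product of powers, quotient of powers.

((((((y / z³) / y⁴) · z⁻¹)⁴) / y²) · y³)³
= ((((((y / z³) / y⁴) · z⁻¹)⁴) / y²)³) · ((y³)³)    [power of a product]
= ((((((y / z³) / y⁴) · z⁻¹)⁴)³) / ((y²)³)) · ((y³)³)    [power of a quotient]
= (((((y / z³) / y⁴) · z⁻¹)¹²) / ((y²)³)) · ((y³)³)    [power of a power]
= (((((y / z³) / y⁴)¹²) · ((z⁻¹)¹²)) / ((y²)³)) · ((y³)³)    [power of a product]
= (((((y / z³)¹²) / ((y⁴)¹²)) · ((z⁻¹)¹²)) / ((y²)³)) · ((y³)³)    [power of a quotient]
= (((((y¹²) / ((z³)¹²)) / ((y⁴)¹²)) · ((z⁻¹)¹²)) / ((y²)³)) · ((y³)³)    [power of a quotient]
= ((((y¹² / z³⁶) / ((y⁴)¹²)) · ((z⁻¹)¹²)) / ((y²)³)) · ((y³)³)    [power of a power]
= ((((y¹² / z³⁶) / y⁴⁸) · ((z⁻¹)¹²)) / ((y²)³)) · ((y³)³)    [power of a power]
= ((((y¹² / z³⁶) / y⁴⁸) · z⁻¹²) / ((y²)³)) · ((y³)³)    [power of a power]
= ((((y¹² / z³⁶) / y⁴⁸) · z⁻¹²) / y⁶) · ((y³)³)    [power of a power]
= ((((y¹² / z³⁶) / y⁴⁸) · z⁻¹²) / y⁶) · y⁹    [power of a power]
= y⁻³³z⁻⁴⁸    [quotient of powers; product of powers]

y⁻³³z⁻⁴⁸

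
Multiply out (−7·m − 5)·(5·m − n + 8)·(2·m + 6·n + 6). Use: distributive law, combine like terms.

−70·m³ − 196·m²·n − 372·m² + 42·m·n² − 434·m·n − 566·m + 30·n² − 210·n − 240

(−7·m − 5)·(5·m − n + 8)·(2·m + 6·n + 6)
= (−35·m² + 7·m·n − 56·m − 25·m + 5·n − 40)·(2·m + 6·n + 6)    [distributive law]
= (−35·m² + 7·m·n − 81·m + 5·n − 40)·(2·m + 6·n + 6)    [combine like terms]
= −70·m³ − 210·m²·n − 210·m² + 14·m²·n + 42·m·n² + 42·m·n − 162·m² − 486·m·n − 486·m + 10·m·n + 30·n² + 30·n − 80·m − 240·n − 240    [distributive law]
= −70·m³ − 196·m²·n − 372·m² + 42·m·n² − 434·m·n − 566·m + 30·n² − 210·n − 240    [combine like terms]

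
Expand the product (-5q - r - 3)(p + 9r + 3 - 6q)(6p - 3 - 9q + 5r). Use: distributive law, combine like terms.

-30p^2q + 60pq + 225pq^2 - 250pqr + 402qr + 501q^2r - 114qr^2 + 72q - 117q^2 - 270q^3 - 6p^2r - 192pr - 59pr^2 - 123r^2 - 45r^3 + 45r - 18p^2 - 45p + 27

(-5q - r - 3)(p + 9r + 3 - 6q)(6p - 3 - 9q + 5r)
= (-5pq - 45qr - 15q + 30q^2 - pr - 9r^2 - 3r + 6qr - 3p - 27r - 9 + 18q)(6p - 3 - 9q + 5r)    [distributive law]
= (-5pq - 39qr + 3q + 30q^2 - pr - 9r^2 - 30r - 3p - 9)(6p - 3 - 9q + 5r)    [combine like terms]
= -30p^2q + 15pq + 45pq^2 - 25pqr - 234pqr + 117qr + 351q^2r - 195qr^2 + 18pq - 9q - 27q^2 + 15qr + 180pq^2 - 90q^2 - 270q^3 + 150q^2r - 6p^2r + 3pr + 9pqr - 5pr^2 - 54pr^2 + 27r^2 + 81qr^2 - 45r^3 - 180pr + 90r + 270qr - 150r^2 - 18p^2 + 9p + 27pq - 15pr - 54p + 27 + 81q - 45r    [distributive law]
= -30p^2q + 60pq + 225pq^2 - 250pqr + 402qr + 501q^2r - 114qr^2 + 72q - 117q^2 - 270q^3 - 6p^2r - 192pr - 59pr^2 - 123r^2 - 45r^3 + 45r - 18p^2 - 45p + 27    [combine like terms]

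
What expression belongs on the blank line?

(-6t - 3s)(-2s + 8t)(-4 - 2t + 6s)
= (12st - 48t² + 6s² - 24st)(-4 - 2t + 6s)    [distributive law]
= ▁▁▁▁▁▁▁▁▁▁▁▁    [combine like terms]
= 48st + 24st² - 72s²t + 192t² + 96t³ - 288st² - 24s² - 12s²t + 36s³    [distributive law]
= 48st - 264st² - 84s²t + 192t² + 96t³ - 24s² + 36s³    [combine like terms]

By combine like terms:

(-12st - 48t² + 6s²)(-4 - 2t + 6s)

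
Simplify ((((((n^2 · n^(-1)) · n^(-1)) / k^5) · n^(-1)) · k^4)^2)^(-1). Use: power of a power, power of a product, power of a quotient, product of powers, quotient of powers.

k^2n^2

((((((n^2 · n^(-1)) · n^(-1)) / k^5) · n^(-1)) · k^4)^2)^(-1)
= (((((n^2 · n^(-1)) · n^(-1)) / k^5) · n^(-1)) · k^4)^(-2)    [power of a power]
= (((((n^2 · n^(-1)) · n^(-1)) / k^5) · n^(-1))^(-2)) · ((k^4)^(-2))    [power of a product]
= (((((n^2 · n^(-1)) · n^(-1)) / k^5)^(-2)) · ((n^(-1))^(-2))) · ((k^4)^(-2))    [power of a product]
= (((((n^2 · n^(-1)) · n^(-1))^(-2)) / ((k^5)^(-2))) · ((n^(-1))^(-2))) · ((k^4)^(-2))    [power of a quotient]
= (((((n^2 · n^(-1))^(-2)) · ((n^(-1))^(-2))) / ((k^5)^(-2))) · ((n^(-1))^(-2))) · ((k^4)^(-2))    [power of a product]
= ((((((n^2)^(-2)) · ((n^(-1))^(-2))) · ((n^(-1))^(-2))) / ((k^5)^(-2))) · ((n^(-1))^(-2))) · ((k^4)^(-2))    [power of a product]
= ((((n^(-4) · ((n^(-1))^(-2))) · ((n^(-1))^(-2))) / ((k^5)^(-2))) · ((n^(-1))^(-2))) · ((k^4)^(-2))    [power of a power]
= ((((n^(-4) · n^2) · ((n^(-1))^(-2))) / ((k^5)^(-2))) · ((n^(-1))^(-2))) · ((k^4)^(-2))    [power of a power]
= (((n^(-2) · ((n^(-1))^(-2))) / ((k^5)^(-2))) · ((n^(-1))^(-2))) · ((k^4)^(-2))    [product of powers]
= (((n^(-2) · n^2) / ((k^5)^(-2))) · ((n^(-1))^(-2))) · ((k^4)^(-2))    [power of a power]
= ((n^0 / ((k^5)^(-2))) · ((n^(-1))^(-2))) · ((k^4)^(-2))    [product of powers]
= ((n^0 / k^(-10)) · ((n^(-1))^(-2))) · ((k^4)^(-2))    [power of a power]
= ((n^0 / k^(-10)) · n^2) · ((k^4)^(-2))    [power of a power]
= ((n^0 / k^(-10)) · n^2) · k^(-8)    [power of a power]
= k^2n^2    [quotient of powers; product of powers]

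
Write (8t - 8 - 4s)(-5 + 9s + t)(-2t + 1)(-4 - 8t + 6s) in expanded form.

(8t - 8 - 4s)(-5 + 9s + t)(-2t + 1)(-4 - 8t + 6s)
= (-40t + 72st + 8t^2 + 40 - 72s - 8t + 20s - 36s^2 - 4st)(-2t + 1)(-4 - 8t + 6s)    [distributive law]
= (-48t + 68st + 8t^2 + 40 - 52s - 36s^2)(-2t + 1)(-4 - 8t + 6s)    [combine like terms]
= (96t^2 - 48t - 136st^2 + 68st - 16t^3 + 8t^2 - 80t + 40 + 104st - 52s + 72s^2t - 36s^2)(-4 - 8t + 6s)    [distributive law]
= (104t^2 - 128t - 136st^2 + 172st - 16t^3 + 40 - 52s + 72s^2t - 36s^2)(-4 - 8t + 6s)    [combine like terms]
= -416t^2 - 832t^3 + 624st^2 + 512t + 1024t^2 - 768st + 544st^2 + 1088st^3 - 816s^2t^2 - 688st - 1376st^2 + 1032s^2t + 64t^3 + 128t^4 - 96st^3 - 160 - 320t + 240s + 208s + 416st - 312s^2 - 288s^2t - 576s^2t^2 + 432s^3t + 144s^2 + 288s^2t - 216s^3    [distributive law]
= 608t^2 - 768t^3 - 208st^2 + 192t - 1040st + 992st^3 - 1392s^2t^2 + 1032s^2t + 128t^4 - 160 + 448s - 168s^2 + 432s^3t - 216s^3    [combine like terms]

608t^2 - 768t^3 - 208st^2 + 192t - 1040st + 992st^3 - 1392s^2t^2 + 1032s^2t + 128t^4 - 160 + 448s - 168s^2 + 432s^3t - 216s^3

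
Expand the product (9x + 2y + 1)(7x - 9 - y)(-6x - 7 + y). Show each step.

-378x^3 + 3x^2 + 33x^2y + 572x + 5xy + 17xy^2 + 124y - 5y^2 - 2y^3 + 63

(9x + 2y + 1)(7x - 9 - y)(-6x - 7 + y)
= (63x^2 - 81x - 9xy + 14xy - 18y - 2y^2 + 7x - 9 - y)(-6x - 7 + y)    [distributive law]
= (63x^2 - 74x + 5xy - 19y - 2y^2 - 9)(-6x - 7 + y)    [combine like terms]
= -378x^3 - 441x^2 + 63x^2y + 444x^2 + 518x - 74xy - 30x^2y - 35xy + 5xy^2 + 114xy + 133y - 19y^2 + 12xy^2 + 14y^2 - 2y^3 + 54x + 63 - 9y    [distributive law]
= -378x^3 + 3x^2 + 33x^2y + 572x + 5xy + 17xy^2 + 124y - 5y^2 - 2y^3 + 63    [combine like terms]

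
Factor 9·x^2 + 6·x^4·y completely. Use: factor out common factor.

3·x^2(3 + 2·x^2·y)

9·x^2 + 6·x^4·y
= 3(3·x^2 + 2·x^4·y)    [factor out 3]
= 3·x^2(3 + 2·x^2·y)    [factor out x^2]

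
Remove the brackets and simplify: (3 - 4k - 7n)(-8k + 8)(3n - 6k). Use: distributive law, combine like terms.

168kn + 336k^2 + 72n - 144k - 240k^2n - 192k^3 + 168kn^2 - 168n^2

(3 - 4k - 7n)(-8k + 8)(3n - 6k)
= (-24k + 24 + 32k^2 - 32k + 56kn - 56n)(3n - 6k)    [distributive law]
= (-56k + 24 + 32k^2 + 56kn - 56n)(3n - 6k)    [combine like terms]
= -168kn + 336k^2 + 72n - 144k + 96k^2n - 192k^3 + 168kn^2 - 336k^2n - 168n^2 + 336kn    [distributive law]
= 168kn + 336k^2 + 72n - 144k - 240k^2n - 192k^3 + 168kn^2 - 168n^2    [combine like terms]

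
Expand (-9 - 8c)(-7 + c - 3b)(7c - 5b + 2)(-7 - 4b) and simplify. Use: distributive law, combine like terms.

-3745c - 2154bc + 1323b + 1989b² - 882 - 2191c² - 2708bc² + 832b²c + 540b³ + 392c³ + 224bc³ - 832b²c² + 480b³c

(-9 - 8c)(-7 + c - 3b)(7c - 5b + 2)(-7 - 4b)
= (63 - 9c + 27b + 56c - 8c² + 24bc)(7c - 5b + 2)(-7 - 4b)    [distributive law]
= (63 + 47c + 27b - 8c² + 24bc)(7c - 5b + 2)(-7 - 4b)    [combine like terms]
= (441c - 315b + 126 + 329c² - 235bc + 94c + 189bc - 135b² + 54b - 56c³ + 40bc² - 16c² + 168bc² - 120b²c + 48bc)(-7 - 4b)    [distributive law]
= (535c - 261b + 126 + 313c² + 2bc - 135b² - 56c³ + 208bc² - 120b²c)(-7 - 4b)    [combine like terms]
= -3745c - 2140bc + 1827b + 1044b² - 882 - 504b - 2191c² - 1252bc² - 14bc - 8b²c + 945b² + 540b³ + 392c³ + 224bc³ - 1456bc² - 832b²c² + 840b²c + 480b³c    [distributive law]
= -3745c - 2154bc + 1323b + 1989b² - 882 - 2191c² - 2708bc² + 832b²c + 540b³ + 392c³ + 224bc³ - 832b²c² + 480b³c    [combine like terms]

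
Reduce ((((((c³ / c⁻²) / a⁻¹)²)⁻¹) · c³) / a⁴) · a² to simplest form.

((((((c³ / c⁻²) / a⁻¹)²)⁻¹) · c³) / a⁴) · a²
= (((((c³ / c⁻²) / a⁻¹)⁻²) · c³) / a⁴) · a²    [power of a power]
= (((((c³ / c⁻²)⁻²) / ((a⁻¹)⁻²)) · c³) / a⁴) · a²    [power of a quotient]
= ((((((c³)⁻²) / ((c⁻²)⁻²)) / ((a⁻¹)⁻²)) · c³) / a⁴) · a²    [power of a quotient]
= ((((c⁻⁶ / ((c⁻²)⁻²)) / ((a⁻¹)⁻²)) · c³) / a⁴) · a²    [power of a power]
= ((((c⁻⁶ / c⁴) / ((a⁻¹)⁻²)) · c³) / a⁴) · a²    [power of a power]
= (((c⁻¹⁰ / ((a⁻¹)⁻²)) · c³) / a⁴) · a²    [quotient of powers]
= (((c⁻¹⁰ / a²) · c³) / a⁴) · a²    [power of a power]
= a⁻⁴c⁻⁷    [quotient of powers; product of powers]

a⁻⁴c⁻⁷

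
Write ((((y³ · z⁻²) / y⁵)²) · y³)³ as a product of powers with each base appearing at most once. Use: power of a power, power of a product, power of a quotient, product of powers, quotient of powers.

((((y³ · z⁻²) / y⁵)²) · y³)³
= ((((y³ · z⁻²) / y⁵)²)³) · ((y³)³)    [power of a product]
= (((y³ · z⁻²) / y⁵)⁶) · ((y³)³)    [power of a power]
= (((y³ · z⁻²)⁶) / ((y⁵)⁶)) · ((y³)³)    [power of a quotient]
= ((((y³)⁶) · ((z⁻²)⁶)) / ((y⁵)⁶)) · ((y³)³)    [power of a product]
= ((y¹⁸ · ((z⁻²)⁶)) / ((y⁵)⁶)) · ((y³)³)    [power of a power]
= ((y¹⁸ · z⁻¹²) / ((y⁵)⁶)) · ((y³)³)    [power of a power]
= ((y¹⁸ · z⁻¹²) / y³⁰) · ((y³)³)    [power of a power]
= ((y¹⁸ · z⁻¹²) / y³⁰) · y⁹    [power of a power]
= y⁻³z⁻¹²    [quotient of powers; product of powers]

y⁻³z⁻¹²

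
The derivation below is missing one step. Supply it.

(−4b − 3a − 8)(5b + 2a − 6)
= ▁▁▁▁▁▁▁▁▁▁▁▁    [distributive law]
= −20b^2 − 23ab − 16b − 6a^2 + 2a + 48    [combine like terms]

By distributive law:

−20b^2 − 8ab + 24b − 15ab − 6a^2 + 18a − 40b − 16a + 48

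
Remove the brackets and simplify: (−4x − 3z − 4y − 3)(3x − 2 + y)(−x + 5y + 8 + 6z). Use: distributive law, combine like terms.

12x³ − 44x²y − 95x² − 63x²z − 138xy − 14x − 84xz − 76xy² − 138xyz − 54xz² + 36yz + 84z + 36z² − 39y²z − 18yz² − 7y² + 70y − 20y³ + 48

(−4x − 3z − 4y − 3)(3x − 2 + y)(−x + 5y + 8 + 6z)
= (−12x² + 8x − 4xy − 9xz + 6z − 3yz − 12xy + 8y − 4y² − 9x + 6 − 3y)(−x + 5y + 8 + 6z)    [distributive law]
= (−12x² − x − 16xy − 9xz + 6z − 3yz + 5y − 4y² + 6)(−x + 5y + 8 + 6z)    [combine like terms]
= 12x³ − 60x²y − 96x² − 72x²z + x² − 5xy − 8x − 6xz + 16x²y − 80xy² − 128xy − 96xyz + 9x²z − 45xyz − 72xz − 54xz² − 6xz + 30yz + 48z + 36z² + 3xyz − 15y²z − 24yz − 18yz² − 5xy + 25y² + 40y + 30yz + 4xy² − 20y³ − 32y² − 24y²z − 6x + 30y + 48 + 36z    [distributive law]
= 12x³ − 44x²y − 95x² − 63x²z − 138xy − 14x − 84xz − 76xy² − 138xyz − 54xz² + 36yz + 84z + 36z² − 39y²z − 18yz² − 7y² + 70y − 20y³ + 48    [combine like terms]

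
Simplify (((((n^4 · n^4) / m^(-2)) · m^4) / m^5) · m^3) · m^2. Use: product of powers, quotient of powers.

m^6·n^8

(((((n^4 · n^4) / m^(-2)) · m^4) / m^5) · m^3) · m^2
= ((((n^8 / m^(-2)) · m^4) / m^5) · m^3) · m^2    [product of powers]
= m^6·n^8    [quotient of powers; product of powers]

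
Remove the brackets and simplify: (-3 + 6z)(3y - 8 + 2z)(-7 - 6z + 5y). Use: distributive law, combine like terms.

183y - 342yz - 45y² - 168 + 234z + 240z² - 48yz² + 90y²z - 72z³

(-3 + 6z)(3y - 8 + 2z)(-7 - 6z + 5y)
= (-9y + 24 - 6z + 18yz - 48z + 12z²)(-7 - 6z + 5y)    [distributive law]
= (-9y + 24 - 54z + 18yz + 12z²)(-7 - 6z + 5y)    [combine like terms]
= 63y + 54yz - 45y² - 168 - 144z + 120y + 378z + 324z² - 270yz - 126yz - 108yz² + 90y²z - 84z² - 72z³ + 60yz²    [distributive law]
= 183y - 342yz - 45y² - 168 + 234z + 240z² - 48yz² + 90y²z - 72z³    [combine like terms]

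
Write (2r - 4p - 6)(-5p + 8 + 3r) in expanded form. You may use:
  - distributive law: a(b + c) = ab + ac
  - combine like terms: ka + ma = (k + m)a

(2r - 4p - 6)(-5p + 8 + 3r)
= -10pr + 16r + 6r^2 + 20p^2 - 32p - 12pr + 30p - 48 - 18r    [distributive law]
= -22pr - 2r + 6r^2 + 20p^2 - 2p - 48    [combine like terms]

-22pr - 2r + 6r^2 + 20p^2 - 2p - 48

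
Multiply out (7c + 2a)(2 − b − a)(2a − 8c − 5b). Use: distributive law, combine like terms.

−4ac − 112c^2 − 70bc + 37abc + 56bc^2 + 35b^2c + 2a^2c + 56ac^2 + 8a^2 − 20ab + 6a^2b + 10ab^2 − 4a^3

(7c + 2a)(2 − b − a)(2a − 8c − 5b)
= (14c − 7bc − 7ac + 4a − 2ab − 2a^2)(2a − 8c − 5b)    [distributive law]
= 28ac − 112c^2 − 70bc − 14abc + 56bc^2 + 35b^2c − 14a^2c + 56ac^2 + 35abc + 8a^2 − 32ac − 20ab − 4a^2b + 16abc + 10ab^2 − 4a^3 + 16a^2c + 10a^2b    [distributive law]
= −4ac − 112c^2 − 70bc + 37abc + 56bc^2 + 35b^2c + 2a^2c + 56ac^2 + 8a^2 − 20ab + 6a^2b + 10ab^2 − 4a^3    [combine like terms]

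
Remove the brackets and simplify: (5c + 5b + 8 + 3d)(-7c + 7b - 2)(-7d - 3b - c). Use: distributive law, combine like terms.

266c^2d + 105bc^2 + 35c^3 + 468cd + 152bc + 66c^2 - 308b^2d - 105b^3 - 35b^2c - 304bd - 138b^2 + 112d + 48b + 16c + 147cd^2 + 42bcd - 147bd^2 + 42d^2

(5c + 5b + 8 + 3d)(-7c + 7b - 2)(-7d - 3b - c)
= (-35c^2 + 35bc - 10c - 35bc + 35b^2 - 10b - 56c + 56b - 16 - 21cd + 21bd - 6d)(-7d - 3b - c)    [distributive law]
= (-35c^2 - 66c + 35b^2 + 46b - 16 - 21cd + 21bd - 6d)(-7d - 3b - c)    [combine like terms]
= 245c^2d + 105bc^2 + 35c^3 + 462cd + 198bc + 66c^2 - 245b^2d - 105b^3 - 35b^2c - 322bd - 138b^2 - 46bc + 112d + 48b + 16c + 147cd^2 + 63bcd + 21c^2d - 147bd^2 - 63b^2d - 21bcd + 42d^2 + 18bd + 6cd    [distributive law]
= 266c^2d + 105bc^2 + 35c^3 + 468cd + 152bc + 66c^2 - 308b^2d - 105b^3 - 35b^2c - 304bd - 138b^2 + 112d + 48b + 16c + 147cd^2 + 42bcd - 147bd^2 + 42d^2    [combine like terms]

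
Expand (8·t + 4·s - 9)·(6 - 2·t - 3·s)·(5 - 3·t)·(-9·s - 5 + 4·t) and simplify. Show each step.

(8·t + 4·s - 9)·(6 - 2·t - 3·s)·(5 - 3·t)·(-9·s - 5 + 4·t)
= (48·t - 16·t^2 - 24·s·t + 24·s - 8·s·t - 12·s^2 - 54 + 18·t + 27·s)·(5 - 3·t)·(-9·s - 5 + 4·t)    [distributive law]
= (66·t - 16·t^2 - 32·s·t + 51·s - 12·s^2 - 54)·(5 - 3·t)·(-9·s - 5 + 4·t)    [combine like terms]
= (330·t - 198·t^2 - 80·t^2 + 48·t^3 - 160·s·t + 96·s·t^2 + 255·s - 153·s·t - 60·s^2 + 36·s^2·t - 270 + 162·t)·(-9·s - 5 + 4·t)    [distributive law]
= (492·t - 278·t^2 + 48·t^3 - 313·s·t + 96·s·t^2 + 255·s - 60·s^2 + 36·s^2·t - 270)·(-9·s - 5 + 4·t)    [combine like terms]
= -4428·s·t - 2460·t + 1968·t^2 + 2502·s·t^2 + 1390·t^2 - 1112·t^3 - 432·s·t^3 - 240·t^3 + 192·t^4 + 2817·s^2·t + 1565·s·t - 1252·s·t^2 - 864·s^2·t^2 - 480·s·t^2 + 384·s·t^3 - 2295·s^2 - 1275·s + 1020·s·t + 540·s^3 + 300·s^2 - 240·s^2·t - 324·s^3·t - 180·s^2·t + 144·s^2·t^2 + 2430·s + 1350 - 1080·t    [distributive law]
= -1843·s·t - 3540·t + 3358·t^2 + 770·s·t^2 - 1352·t^3 - 48·s·t^3 + 192·t^4 + 2397·s^2·t - 720·s^2·t^2 - 1995·s^2 + 1155·s + 540·s^3 - 324·s^3·t + 1350    [combine like terms]

-1843·s·t - 3540·t + 3358·t^2 + 770·s·t^2 - 1352·t^3 - 48·s·t^3 + 192·t^4 + 2397·s^2·t - 720·s^2·t^2 - 1995·s^2 + 1155·s + 540·s^3 - 324·s^3·t + 1350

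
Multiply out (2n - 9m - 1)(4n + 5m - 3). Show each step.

(2n - 9m - 1)(4n + 5m - 3)
= 8n^2 + 10mn - 6n - 36mn - 45m^2 + 27m - 4n - 5m + 3    [distributive law]
= 8n^2 - 26mn - 10n - 45m^2 + 22m + 3    [combine like terms]

8n^2 - 26mn - 10n - 45m^2 + 22m + 3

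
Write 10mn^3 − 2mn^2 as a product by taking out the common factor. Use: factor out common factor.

2mn^2(5n − 1)

10mn^3 − 2mn^2
= 2(5mn^3 − mn^2)    [factor out 2]
= 2mn^2(5n − 1)    [factor out mn^2]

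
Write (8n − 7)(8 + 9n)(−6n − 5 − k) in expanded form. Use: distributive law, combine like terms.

−366n^2 + 331n − kn − 432n^3 − 72kn^2 + 280 + 56k

(8n − 7)(8 + 9n)(−6n − 5 − k)
= (64n + 72n^2 − 56 − 63n)(−6n − 5 − k)    [distributive law]
= (n + 72n^2 − 56)(−6n − 5 − k)    [combine like terms]
= −6n^2 − 5n − kn − 432n^3 − 360n^2 − 72kn^2 + 336n + 280 + 56k    [distributive law]
= −366n^2 + 331n − kn − 432n^3 − 72kn^2 + 280 + 56k    [combine like terms]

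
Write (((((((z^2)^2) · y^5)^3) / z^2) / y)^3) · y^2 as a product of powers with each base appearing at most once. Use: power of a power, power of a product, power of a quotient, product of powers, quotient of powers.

y^44z^30

(((((((z^2)^2) · y^5)^3) / z^2) / y)^3) · y^2
= (((((((z^2)^2) · y^5)^3) / z^2)^3) / (y^3)) · y^2    [power of a quotient]
= (((((((z^2)^2) · y^5)^3)^3) / ((z^2)^3)) / (y^3)) · y^2    [power of a quotient]
= ((((((z^2)^2) · y^5)^9) / ((z^2)^3)) / (y^3)) · y^2    [power of a power]
= ((((((z^2)^2)^9) · ((y^5)^9)) / ((z^2)^3)) / (y^3)) · y^2    [power of a product]
= (((((z^2)^18) · ((y^5)^9)) / ((z^2)^3)) / (y^3)) · y^2    [power of a power]
= (((z^36 · ((y^5)^9)) / ((z^2)^3)) / (y^3)) · y^2    [power of a power]
= (((z^36 · y^45) / ((z^2)^3)) / (y^3)) · y^2    [power of a power]
= (((z^36 · y^45) / z^6) / (y^3)) · y^2    [power of a power]
= y^44z^30    [quotient of powers; product of powers]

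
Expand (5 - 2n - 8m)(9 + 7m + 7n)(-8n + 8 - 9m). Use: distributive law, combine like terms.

(5 - 2n - 8m)(9 + 7m + 7n)(-8n + 8 - 9m)
= (45 + 35m + 35n - 18n - 14mn - 14n^2 - 72m - 56m^2 - 56mn)(-8n + 8 - 9m)    [distributive law]
= (45 - 37m + 17n - 70mn - 14n^2 - 56m^2)(-8n + 8 - 9m)    [combine like terms]
= -360n + 360 - 405m + 296mn - 296m + 333m^2 - 136n^2 + 136n - 153mn + 560mn^2 - 560mn + 630m^2n + 112n^3 - 112n^2 + 126mn^2 + 448m^2n - 448m^2 + 504m^3    [distributive law]
= -224n + 360 - 701m - 417mn - 115m^2 - 248n^2 + 686mn^2 + 1078m^2n + 112n^3 + 504m^3    [combine like terms]

-224n + 360 - 701m - 417mn - 115m^2 - 248n^2 + 686mn^2 + 1078m^2n + 112n^3 + 504m^3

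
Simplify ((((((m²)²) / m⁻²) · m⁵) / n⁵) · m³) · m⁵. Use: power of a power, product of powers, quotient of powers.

((((((m²)²) / m⁻²) · m⁵) / n⁵) · m³) · m⁵
= ((((m⁴ / m⁻²) · m⁵) / n⁵) · m³) · m⁵    [power of a power]
= (((m⁶ · m⁵) / n⁵) · m³) · m⁵    [quotient of powers]
= ((m¹¹ / n⁵) · m³) · m⁵    [product of powers]
= m¹⁹n⁻⁵    [quotient of powers; product of powers]

m¹⁹n⁻⁵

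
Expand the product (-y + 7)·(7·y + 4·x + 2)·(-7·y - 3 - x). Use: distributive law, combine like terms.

49·y³ - 308·y² + 35·x·y² - 231·x·y + 4·x²·y - 239·y - 98·x - 28·x² - 42

(-y + 7)·(7·y + 4·x + 2)·(-7·y - 3 - x)
= (-7·y² - 4·x·y - 2·y + 49·y + 28·x + 14)·(-7·y - 3 - x)    [distributive law]
= (-7·y² - 4·x·y + 47·y + 28·x + 14)·(-7·y - 3 - x)    [combine like terms]
= 49·y³ + 21·y² + 7·x·y² + 28·x·y² + 12·x·y + 4·x²·y - 329·y² - 141·y - 47·x·y - 196·x·y - 84·x - 28·x² - 98·y - 42 - 14·x    [distributive law]
= 49·y³ - 308·y² + 35·x·y² - 231·x·y + 4·x²·y - 239·y - 98·x - 28·x² - 42    [combine like terms]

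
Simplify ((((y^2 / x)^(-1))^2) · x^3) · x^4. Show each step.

x^9y^(-4)

((((y^2 / x)^(-1))^2) · x^3) · x^4
= (((y^2 / x)^(-2)) · x^3) · x^4    [power of a power]
= ((((y^2)^(-2)) / (x^(-2))) · x^3) · x^4    [power of a quotient]
= ((y^(-4) / (x^(-2))) · x^3) · x^4    [power of a power]
= x^9y^(-4)    [quotient of powers; product of powers]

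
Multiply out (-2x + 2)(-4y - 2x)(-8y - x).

-64xy^2 - 40x^2y - 4x^3 + 64y^2 + 40xy + 4x^2

(-2x + 2)(-4y - 2x)(-8y - x)
= (8xy + 4x^2 - 8y - 4x)(-8y - x)    [distributive law]
= -64xy^2 - 8x^2y - 32x^2y - 4x^3 + 64y^2 + 8xy + 32xy + 4x^2    [distributive law]
= -64xy^2 - 40x^2y - 4x^3 + 64y^2 + 40xy + 4x^2    [combine like terms]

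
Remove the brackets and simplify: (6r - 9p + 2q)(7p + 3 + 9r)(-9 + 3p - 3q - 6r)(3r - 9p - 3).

(6r - 9p + 2q)(7p + 3 + 9r)(-9 + 3p - 3q - 6r)(3r - 9p - 3)
= (42pr + 18r + 54r^2 - 63p^2 - 27p - 81pr + 14pq + 6q + 18qr)(-9 + 3p - 3q - 6r)(3r - 9p - 3)    [distributive law]
= (-39pr + 18r + 54r^2 - 63p^2 - 27p + 14pq + 6q + 18qr)(-9 + 3p - 3q - 6r)(3r - 9p - 3)    [combine like terms]
= (351pr - 117p^2r + 117pqr + 234pr^2 - 162r + 54pr - 54qr - 108r^2 - 486r^2 + 162pr^2 - 162qr^2 - 324r^3 + 567p^2 - 189p^3 + 189p^2q + 378p^2r + 243p - 81p^2 + 81pq + 162pr - 126pq + 42p^2q - 42pq^2 - 84pqr - 54q + 18pq - 18q^2 - 36qr - 162qr + 54pqr - 54q^2r - 108qr^2)(3r - 9p - 3)    [distributive law]
= (567pr + 261p^2r + 87pqr + 396pr^2 - 162r - 252qr - 594r^2 - 270qr^2 - 324r^3 + 486p^2 - 189p^3 + 231p^2q + 243p - 27pq - 42pq^2 - 54q - 18q^2 - 54q^2r)(3r - 9p - 3)    [combine like terms]
= 1701pr^2 - 5103p^2r - 1701pr + 783p^2r^2 - 2349p^3r - 783p^2r + 261pqr^2 - 783p^2qr - 261pqr + 1188pr^3 - 3564p^2r^2 - 1188pr^2 - 486r^2 + 1458pr + 486r - 756qr^2 + 2268pqr + 756qr - 1782r^3 + 5346pr^2 + 1782r^2 - 810qr^3 + 2430pqr^2 + 810qr^2 - 972r^4 + 2916pr^3 + 972r^3 + 1458p^2r - 4374p^3 - 1458p^2 - 567p^3r + 1701p^4 + 567p^3 + 693p^2qr - 2079p^3q - 693p^2q + 729pr - 2187p^2 - 729p - 81pqr + 243p^2q + 81pq - 126pq^2r + 378p^2q^2 + 126pq^2 - 162qr + 486pq + 162q - 54q^2r + 162pq^2 + 54q^2 - 162q^2r^2 + 486pq^2r + 162q^2r    [distributive law]
= 5859pr^2 - 4428p^2r + 486pr - 2781p^2r^2 - 2916p^3r + 2691pqr^2 - 90p^2qr + 1926pqr + 4104pr^3 + 1296r^2 + 486r + 54qr^2 + 594qr - 810r^3 - 810qr^3 - 972r^4 - 3807p^3 - 3645p^2 + 1701p^4 - 2079p^3q - 450p^2q - 729p + 567pq + 360pq^2r + 378p^2q^2 + 288pq^2 + 162q + 108q^2r + 54q^2 - 162q^2r^2    [combine like terms]

5859pr^2 - 4428p^2r + 486pr - 2781p^2r^2 - 2916p^3r + 2691pqr^2 - 90p^2qr + 1926pqr + 4104pr^3 + 1296r^2 + 486r + 54qr^2 + 594qr - 810r^3 - 810qr^3 - 972r^4 - 3807p^3 - 3645p^2 + 1701p^4 - 2079p^3q - 450p^2q - 729p + 567pq + 360pq^2r + 378p^2q^2 + 288pq^2 + 162q + 108q^2r + 54q^2 - 162q^2r^2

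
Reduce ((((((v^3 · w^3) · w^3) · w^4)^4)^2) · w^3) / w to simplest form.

((((((v^3 · w^3) · w^3) · w^4)^4)^2) · w^3) / w
= (((((v^3 · w^3) · w^3) · w^4)^8) · w^3) / w    [power of a power]
= (((((v^3 · w^3) · w^3)^8) · ((w^4)^8)) · w^3) / w    [power of a product]
= (((((v^3 · w^3)^8) · ((w^3)^8)) · ((w^4)^8)) · w^3) / w    [power of a product]
= ((((((v^3)^8) · ((w^3)^8)) · ((w^3)^8)) · ((w^4)^8)) · w^3) / w    [power of a product]
= ((((v^24 · ((w^3)^8)) · ((w^3)^8)) · ((w^4)^8)) · w^3) / w    [power of a power]
= ((((v^24 · w^24) · ((w^3)^8)) · ((w^4)^8)) · w^3) / w    [power of a power]
= ((((v^24 · w^24) · w^24) · ((w^4)^8)) · w^3) / w    [power of a power]
= ((((v^24 · w^24) · w^24) · w^32) · w^3) / w    [power of a power]
= v^24w^82    [quotient of powers; product of powers]

v^24w^82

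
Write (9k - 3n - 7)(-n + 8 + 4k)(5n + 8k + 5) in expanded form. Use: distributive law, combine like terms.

(9k - 3n - 7)(-n + 8 + 4k)(5n + 8k + 5)
= (-9kn + 72k + 36k^2 + 3n^2 - 24n - 12kn + 7n - 56 - 28k)(5n + 8k + 5)    [distributive law]
= (-21kn + 44k + 36k^2 + 3n^2 - 17n - 56)(5n + 8k + 5)    [combine like terms]
= -105kn^2 - 168k^2n - 105kn + 220kn + 352k^2 + 220k + 180k^2n + 288k^3 + 180k^2 + 15n^3 + 24kn^2 + 15n^2 - 85n^2 - 136kn - 85n - 280n - 448k - 280    [distributive law]
= -81kn^2 + 12k^2n - 21kn + 532k^2 - 228k + 288k^3 + 15n^3 - 70n^2 - 365n - 280    [combine like terms]

-81kn^2 + 12k^2n - 21kn + 532k^2 - 228k + 288k^3 + 15n^3 - 70n^2 - 365n - 280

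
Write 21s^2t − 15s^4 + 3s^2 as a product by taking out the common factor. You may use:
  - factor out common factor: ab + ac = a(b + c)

3s^2(7t − 5s^2 + 1)

21s^2t − 15s^4 + 3s^2
= 3(7s^2t − 5s^4 + s^2)    [factor out 3]
= 3s^2(7t − 5s^2 + 1)    [factor out s^2]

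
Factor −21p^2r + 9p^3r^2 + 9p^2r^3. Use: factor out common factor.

−21p^2r + 9p^3r^2 + 9p^2r^3
= 3(−7p^2r + 3p^3r^2 + 3p^2r^3)    [factor out 3]
= 3p^2r(−7 + 3pr + 3r^2)    [factor out p^2r]

3p^2r(−7 + 3pr + 3r^2)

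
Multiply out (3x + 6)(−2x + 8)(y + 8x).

−6x^2y − 48x^3 + 12xy + 96x^2 + 48y + 384x

(3x + 6)(−2x + 8)(y + 8x)
= (−6x^2 + 24x − 12x + 48)(y + 8x)    [distributive law]
= (−6x^2 + 12x + 48)(y + 8x)    [combine like terms]
= −6x^2y − 48x^3 + 12xy + 96x^2 + 48y + 384x    [distributive law]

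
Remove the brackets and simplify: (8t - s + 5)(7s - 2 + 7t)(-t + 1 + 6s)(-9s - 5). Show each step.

-2583s^2t^2 - 1768st^2 - 2639s^2t - 891st - 2709s^3t - 185t^2 - 145t + 504st^3 + 280t^3 - 1725s^3 - 868s^2 + 378s^4 + 205s + 50

(8t - s + 5)(7s - 2 + 7t)(-t + 1 + 6s)(-9s - 5)
= (56st - 16t + 56t^2 - 7s^2 + 2s - 7st + 35s - 10 + 35t)(-t + 1 + 6s)(-9s - 5)    [distributive law]
= (49st + 19t + 56t^2 - 7s^2 + 37s - 10)(-t + 1 + 6s)(-9s - 5)    [combine like terms]
= (-49st^2 + 49st + 294s^2t - 19t^2 + 19t + 114st - 56t^3 + 56t^2 + 336st^2 + 7s^2t - 7s^2 - 42s^3 - 37st + 37s + 222s^2 + 10t - 10 - 60s)(-9s - 5)    [distributive law]
= (287st^2 + 126st + 301s^2t + 37t^2 + 29t - 56t^3 + 215s^2 - 42s^3 - 23s - 10)(-9s - 5)    [combine like terms]
= -2583s^2t^2 - 1435st^2 - 1134s^2t - 630st - 2709s^3t - 1505s^2t - 333st^2 - 185t^2 - 261st - 145t + 504st^3 + 280t^3 - 1935s^3 - 1075s^2 + 378s^4 + 210s^3 + 207s^2 + 115s + 90s + 50    [distributive law]
= -2583s^2t^2 - 1768st^2 - 2639s^2t - 891st - 2709s^3t - 185t^2 - 145t + 504st^3 + 280t^3 - 1725s^3 - 868s^2 + 378s^4 + 205s + 50    [combine like terms]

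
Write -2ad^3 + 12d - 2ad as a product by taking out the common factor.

2d(-ad^2 + 6 - a)

-2ad^3 + 12d - 2ad
= 2(-ad^3 + 6d - ad)    [factor out 2]
= 2d(-ad^2 + 6 - a)    [factor out d]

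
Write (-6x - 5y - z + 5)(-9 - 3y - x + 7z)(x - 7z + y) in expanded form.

(-6x - 5y - z + 5)(-9 - 3y - x + 7z)(x - 7z + y)
= (54x + 18xy + 6x² - 42xz + 45y + 15y² + 5xy - 35yz + 9z + 3yz + xz - 7z² - 45 - 15y - 5x + 35z)(x - 7z + y)    [distributive law]
= (49x + 23xy + 6x² - 41xz + 30y + 15y² - 32yz + 44z - 7z² - 45)(x - 7z + y)    [combine like terms]
= 49x² - 343xz + 49xy + 23x²y - 161xyz + 23xy² + 6x³ - 42x²z + 6x²y - 41x²z + 287xz² - 41xyz + 30xy - 210yz + 30y² + 15xy² - 105y²z + 15y³ - 32xyz + 224yz² - 32y²z + 44xz - 308z² + 44yz - 7xz² + 49z³ - 7yz² - 45x + 315z - 45y    [distributive law]
= 49x² - 299xz + 79xy + 29x²y - 234xyz + 38xy² + 6x³ - 83x²z + 280xz² - 166yz + 30y² - 137y²z + 15y³ + 217yz² - 308z² + 49z³ - 45x + 315z - 45y    [combine like terms]

49x² - 299xz + 79xy + 29x²y - 234xyz + 38xy² + 6x³ - 83x²z + 280xz² - 166yz + 30y² - 137y²z + 15y³ + 217yz² - 308z² + 49z³ - 45x + 315z - 45y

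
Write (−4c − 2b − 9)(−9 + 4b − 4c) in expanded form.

72c − 8bc + 16c² − 18b − 8b² + 81

(−4c − 2b − 9)(−9 + 4b − 4c)
= 36c − 16bc + 16c² + 18b − 8b² + 8bc + 81 − 36b + 36c    [distributive law]
= 72c − 8bc + 16c² − 18b − 8b² + 81    [combine like terms]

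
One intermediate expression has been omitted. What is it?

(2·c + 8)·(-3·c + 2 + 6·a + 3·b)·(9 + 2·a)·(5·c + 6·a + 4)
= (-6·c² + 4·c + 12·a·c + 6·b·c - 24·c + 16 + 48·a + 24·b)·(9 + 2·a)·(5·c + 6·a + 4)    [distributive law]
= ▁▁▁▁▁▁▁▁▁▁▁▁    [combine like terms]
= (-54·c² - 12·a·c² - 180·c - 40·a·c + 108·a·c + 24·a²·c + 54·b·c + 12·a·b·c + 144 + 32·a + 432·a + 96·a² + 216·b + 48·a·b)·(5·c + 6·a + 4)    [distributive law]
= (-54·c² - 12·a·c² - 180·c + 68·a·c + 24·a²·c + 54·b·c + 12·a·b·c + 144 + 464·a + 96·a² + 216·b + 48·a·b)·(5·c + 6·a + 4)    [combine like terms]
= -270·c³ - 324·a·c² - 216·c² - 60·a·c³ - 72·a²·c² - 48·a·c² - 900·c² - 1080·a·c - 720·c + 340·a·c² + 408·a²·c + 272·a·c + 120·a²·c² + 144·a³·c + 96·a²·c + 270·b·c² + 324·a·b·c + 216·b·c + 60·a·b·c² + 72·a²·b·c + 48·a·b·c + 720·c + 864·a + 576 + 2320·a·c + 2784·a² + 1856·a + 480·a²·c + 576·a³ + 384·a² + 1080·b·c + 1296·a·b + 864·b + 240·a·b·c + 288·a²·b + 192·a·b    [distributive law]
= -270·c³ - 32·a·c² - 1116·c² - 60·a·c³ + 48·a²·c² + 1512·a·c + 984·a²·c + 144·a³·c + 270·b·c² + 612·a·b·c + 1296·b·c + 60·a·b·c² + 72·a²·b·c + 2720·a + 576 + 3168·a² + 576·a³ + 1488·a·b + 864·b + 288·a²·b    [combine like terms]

After combine like terms, the bracketed line is:

(-6·c² - 20·c + 12·a·c + 6·b·c + 16 + 48·a + 24·b)·(9 + 2·a)·(5·c + 6·a + 4)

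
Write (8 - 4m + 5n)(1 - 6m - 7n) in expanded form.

(8 - 4m + 5n)(1 - 6m - 7n)
= 8 - 48m - 56n - 4m + 24m² + 28mn + 5n - 30mn - 35n²    [distributive law]
= 8 - 52m - 51n + 24m² - 2mn - 35n²    [combine like terms]

8 - 52m - 51n + 24m² - 2mn - 35n²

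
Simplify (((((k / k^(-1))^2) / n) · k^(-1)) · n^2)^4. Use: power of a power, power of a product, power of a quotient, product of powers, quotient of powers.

(((((k / k^(-1))^2) / n) · k^(-1)) · n^2)^4
= (((((k / k^(-1))^2) / n) · k^(-1))^4) · ((n^2)^4)    [power of a product]
= (((((k / k^(-1))^2) / n)^4) · ((k^(-1))^4)) · ((n^2)^4)    [power of a product]
= (((((k / k^(-1))^2)^4) / (n^4)) · ((k^(-1))^4)) · ((n^2)^4)    [power of a quotient]
= ((((k / k^(-1))^8) / (n^4)) · ((k^(-1))^4)) · ((n^2)^4)    [power of a power]
= ((((k^8) / ((k^(-1))^8)) / (n^4)) · ((k^(-1))^4)) · ((n^2)^4)    [power of a quotient]
= (((k^8 / k^(-8)) / (n^4)) · ((k^(-1))^4)) · ((n^2)^4)    [power of a power]
= ((k^16 / (n^4)) · ((k^(-1))^4)) · ((n^2)^4)    [quotient of powers]
= ((k^16 / n^4) · k^(-4)) · ((n^2)^4)    [power of a power]
= ((k^16 / n^4) · k^(-4)) · n^8    [power of a power]
= k^12·n^4    [quotient of powers; product of powers]

k^12·n^4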